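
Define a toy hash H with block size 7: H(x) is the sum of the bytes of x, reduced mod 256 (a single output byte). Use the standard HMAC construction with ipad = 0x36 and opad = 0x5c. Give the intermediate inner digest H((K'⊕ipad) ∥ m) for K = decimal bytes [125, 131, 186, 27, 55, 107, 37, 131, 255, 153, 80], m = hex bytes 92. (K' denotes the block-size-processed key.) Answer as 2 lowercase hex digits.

Key decimal bytes [125, 131, 186, 27, 55, 107, 37, 131, 255, 153, 80] = 7d 83 ba 1b 37 6b 25 83 ff 99 50 is 11 bytes > B = 7, so hash it first: H(key) = 07, then zero-pad to 7 bytes: K' = 07 00 00 00 00 00 00.
K' ⊕ ipad = 31 36 36 36 36 36 36.
Inner input = 31 36 36 36 36 36 36 ∥ 92.
Inner hash: sum = 49+54+54+54+54+54+54+146 = 519; mod 256 = 7 → 07.

07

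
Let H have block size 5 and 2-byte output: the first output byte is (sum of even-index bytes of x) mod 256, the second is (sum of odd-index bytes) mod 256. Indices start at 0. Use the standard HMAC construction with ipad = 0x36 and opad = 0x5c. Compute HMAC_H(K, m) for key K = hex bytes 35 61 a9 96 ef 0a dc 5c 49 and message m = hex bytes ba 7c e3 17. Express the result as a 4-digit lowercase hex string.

a420

Key hex bytes 35 61 a9 96 ef 0a dc 5c 49 is 9 bytes > B = 5, so hash it first: H(key) = f2 5d, then zero-pad to 5 bytes: K' = f2 5d 00 00 00.
K' ⊕ ipad = c4 6b 36 36 36.  K' ⊕ opad = ae 01 5c 5c 5c.
Inner input = (K'⊕ipad) ∥ m = c4 6b 36 36 36 ∥ ba 7c e3 17.
Inner hash: even-index sum = 451 mod 256 = 195; odd-index sum = 574 mod 256 = 62 → c3 3e.
Outer input = (K'⊕opad) ∥ inner = ae 01 5c 5c 5c ∥ c3 3e.
Outer hash (tag): even-index sum = 420 mod 256 = 164; odd-index sum = 288 mod 256 = 32 → a4 20.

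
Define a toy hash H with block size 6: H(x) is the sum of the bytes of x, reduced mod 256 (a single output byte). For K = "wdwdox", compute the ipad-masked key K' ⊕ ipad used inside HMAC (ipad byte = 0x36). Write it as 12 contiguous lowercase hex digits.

Key "wdwdox" = 77 64 77 64 6f 78 is exactly B = 6 bytes: K' = 77 64 77 64 6f 78.
XOR each byte with 0x36: 77⊕36=41, 64⊕36=52, 77⊕36=41, 64⊕36=52, 6f⊕36=59, 78⊕36=4e.

41524152594e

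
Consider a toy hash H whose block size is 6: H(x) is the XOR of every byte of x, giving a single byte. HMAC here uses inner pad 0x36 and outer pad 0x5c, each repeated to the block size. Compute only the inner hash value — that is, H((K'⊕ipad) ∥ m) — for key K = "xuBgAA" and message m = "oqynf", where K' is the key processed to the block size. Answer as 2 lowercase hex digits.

Key "xuBgAA" = 78 75 42 67 41 41 is exactly B = 6 bytes: K' = 78 75 42 67 41 41.
K' ⊕ ipad = 4e 43 74 51 77 77.
Inner input = 4e 43 74 51 77 77 ∥ 6f 71 79 6e 66.
Inner hash: XOR 4e⊕43⊕74⊕51⊕77⊕77⊕6f⊕71⊕79⊕6e⊕66 = 47.

47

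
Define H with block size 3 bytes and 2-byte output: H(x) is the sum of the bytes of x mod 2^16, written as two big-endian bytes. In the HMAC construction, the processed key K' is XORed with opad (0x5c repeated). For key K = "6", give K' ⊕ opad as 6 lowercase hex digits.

Key "6" = 36 is 1 byte ≤ B = 3; zero-pad to 3 bytes: K' = 36 00 00.
XOR each byte with 0x5c: 36⊕5c=6a, 00⊕5c=5c, 00⊕5c=5c.

6a5c5c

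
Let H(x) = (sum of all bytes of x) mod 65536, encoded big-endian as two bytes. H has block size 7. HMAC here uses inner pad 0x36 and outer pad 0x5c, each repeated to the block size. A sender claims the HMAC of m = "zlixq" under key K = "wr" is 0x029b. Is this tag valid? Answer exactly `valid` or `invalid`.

invalid

Key "wr" = 77 72 is 2 bytes ≤ B = 7; zero-pad to 7 bytes: K' = 77 72 00 00 00 00 00.
K' ⊕ ipad = 41 44 36 36 36 36 36; K' ⊕ opad = 2b 2e 5c 5c 5c 5c 5c.
Inner hash: sum = 65+68+54+54+54+54+54+122+108+105+120+113 = 971 → 03 cb.
Outer hash (recomputed tag): sum = 43+46+92+92+92+92+92+3+203 = 755 → 02 f3.
Recomputed tag = 02f3; claimed = 029b → mismatch.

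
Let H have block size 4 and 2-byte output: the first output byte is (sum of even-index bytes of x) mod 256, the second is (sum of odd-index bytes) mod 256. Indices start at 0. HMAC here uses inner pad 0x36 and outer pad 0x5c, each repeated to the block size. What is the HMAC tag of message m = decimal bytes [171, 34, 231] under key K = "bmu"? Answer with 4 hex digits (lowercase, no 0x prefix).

9040

Key "bmu" = 62 6d 75 is 3 bytes ≤ B = 4; zero-pad to 4 bytes: K' = 62 6d 75 00.
K' ⊕ ipad = 54 5b 43 36.  K' ⊕ opad = 3e 31 29 5c.
Inner input = (K'⊕ipad) ∥ m = 54 5b 43 36 ∥ ab 22 e7.
Inner hash: even-index sum = 553 mod 256 = 41; odd-index sum = 179 mod 256 = 179 → 29 b3.
Outer input = (K'⊕opad) ∥ inner = 3e 31 29 5c ∥ 29 b3.
Outer hash (tag): even-index sum = 144 mod 256 = 144; odd-index sum = 320 mod 256 = 64 → 90 40.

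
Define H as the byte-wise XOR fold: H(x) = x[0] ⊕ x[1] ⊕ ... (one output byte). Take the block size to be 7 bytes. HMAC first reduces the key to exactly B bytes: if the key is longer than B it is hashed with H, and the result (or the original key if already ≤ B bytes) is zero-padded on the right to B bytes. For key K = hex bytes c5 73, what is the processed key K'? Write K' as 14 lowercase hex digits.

Key hex bytes c5 73 is 2 bytes ≤ B = 7; zero-pad to 7 bytes: K' = c5 73 00 00 00 00 00.

c5730000000000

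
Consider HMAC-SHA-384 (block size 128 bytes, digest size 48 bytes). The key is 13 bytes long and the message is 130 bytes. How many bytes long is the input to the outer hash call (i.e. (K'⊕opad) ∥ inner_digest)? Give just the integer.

Key is 13 ≤ 128 bytes, zero-padded: |K'| = 128.
Outer input = (K'⊕opad) ∥ H(inner) → 128 + 48 = 176 bytes.

176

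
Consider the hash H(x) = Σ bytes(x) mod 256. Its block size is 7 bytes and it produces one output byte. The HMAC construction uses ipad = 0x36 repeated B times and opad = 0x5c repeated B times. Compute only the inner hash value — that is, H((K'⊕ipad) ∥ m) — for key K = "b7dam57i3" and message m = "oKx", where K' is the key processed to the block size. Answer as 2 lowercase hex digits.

Key "b7dam57i3" = 62 37 64 61 6d 35 37 69 33 is 9 bytes > B = 7, so hash it first: H(key) = d3, then zero-pad to 7 bytes: K' = d3 00 00 00 00 00 00.
K' ⊕ ipad = e5 36 36 36 36 36 36.
Inner input = e5 36 36 36 36 36 36 ∥ 6f 4b 78.
Inner hash: sum = 229+54+54+54+54+54+54+111+75+120 = 859; mod 256 = 91 → 5b.

5b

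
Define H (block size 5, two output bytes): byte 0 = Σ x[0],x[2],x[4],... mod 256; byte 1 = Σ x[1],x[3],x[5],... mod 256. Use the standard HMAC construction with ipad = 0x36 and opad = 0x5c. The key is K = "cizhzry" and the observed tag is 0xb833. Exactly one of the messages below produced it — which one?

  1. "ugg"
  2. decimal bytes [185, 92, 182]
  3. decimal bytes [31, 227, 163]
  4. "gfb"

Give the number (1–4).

Key "cizhzry" = 63 69 7a 68 7a 72 79 is 7 bytes > B = 5, so hash it first: H(key) = d0 43, then zero-pad to 5 bytes: K' = d0 43 00 00 00.
K' ⊕ ipad = e6 75 36 36 36; K' ⊕ opad = 8c 1f 5c 5c 5c.
m1: inner = H(e6 75 36 36 36 75 67 67) = b9 87; tag = H(8c 1f 5c 5c 5c b9 87) = cb34
m2: inner = H(e6 75 36 36 36 b9 5c b6) = ae 1a; tag = H(8c 1f 5c 5c 5c ae 1a) = 5e29
m3: inner = H(e6 75 36 36 36 1f e3 a3) = 35 6d; tag = H(8c 1f 5c 5c 5c 35 6d) = b1b0
m4: inner = H(e6 75 36 36 36 67 66 62) = b8 74; tag = H(8c 1f 5c 5c 5c b8 74) = b833 ← matches

4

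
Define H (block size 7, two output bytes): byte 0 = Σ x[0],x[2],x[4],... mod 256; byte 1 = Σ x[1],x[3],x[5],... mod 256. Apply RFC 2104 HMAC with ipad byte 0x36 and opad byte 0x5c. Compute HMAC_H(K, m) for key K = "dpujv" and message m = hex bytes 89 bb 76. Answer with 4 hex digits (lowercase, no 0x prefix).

be84

Key "dpujv" = 64 70 75 6a 76 is 5 bytes ≤ B = 7; zero-pad to 7 bytes: K' = 64 70 75 6a 76 00 00.
K' ⊕ ipad = 52 46 43 5c 40 36 36.  K' ⊕ opad = 38 2c 29 36 2a 5c 5c.
Inner input = (K'⊕ipad) ∥ m = 52 46 43 5c 40 36 36 ∥ 89 bb 76.
Inner hash: even-index sum = 454 mod 256 = 198; odd-index sum = 471 mod 256 = 215 → c6 d7.
Outer input = (K'⊕opad) ∥ inner = 38 2c 29 36 2a 5c 5c ∥ c6 d7.
Outer hash (tag): even-index sum = 446 mod 256 = 190; odd-index sum = 388 mod 256 = 132 → be 84.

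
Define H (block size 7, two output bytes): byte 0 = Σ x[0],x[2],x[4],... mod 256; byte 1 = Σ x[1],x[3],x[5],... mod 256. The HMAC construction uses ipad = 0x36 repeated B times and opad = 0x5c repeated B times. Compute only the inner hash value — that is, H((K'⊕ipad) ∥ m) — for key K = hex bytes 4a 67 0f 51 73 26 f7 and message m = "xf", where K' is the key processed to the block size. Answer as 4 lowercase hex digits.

2140

Key hex bytes 4a 67 0f 51 73 26 f7 is exactly B = 7 bytes: K' = 4a 67 0f 51 73 26 f7.
K' ⊕ ipad = 7c 51 39 67 45 10 c1.
Inner input = 7c 51 39 67 45 10 c1 ∥ 78 66.
Inner hash: even-index sum = 545 mod 256 = 33; odd-index sum = 320 mod 256 = 64 → 21 40.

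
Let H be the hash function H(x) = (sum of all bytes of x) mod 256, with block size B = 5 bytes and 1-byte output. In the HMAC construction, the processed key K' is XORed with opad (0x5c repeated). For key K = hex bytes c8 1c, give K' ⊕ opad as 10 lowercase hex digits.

Key hex bytes c8 1c is 2 bytes ≤ B = 5; zero-pad to 5 bytes: K' = c8 1c 00 00 00.
XOR each byte with 0x5c: c8⊕5c=94, 1c⊕5c=40, 00⊕5c=5c, 00⊕5c=5c, 00⊕5c=5c.

94405c5c5c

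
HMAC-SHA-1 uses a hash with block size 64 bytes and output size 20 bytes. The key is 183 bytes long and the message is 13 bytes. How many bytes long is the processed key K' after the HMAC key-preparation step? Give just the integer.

64

Key is 183 > 64 bytes, so it is hashed to 20 bytes then zero-padded to 64: |K'| = 64.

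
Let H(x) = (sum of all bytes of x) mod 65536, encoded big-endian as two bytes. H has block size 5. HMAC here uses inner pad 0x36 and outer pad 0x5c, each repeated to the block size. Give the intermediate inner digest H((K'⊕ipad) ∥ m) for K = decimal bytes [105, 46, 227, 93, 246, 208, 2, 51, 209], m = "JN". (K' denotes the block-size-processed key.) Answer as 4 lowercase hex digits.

0201

Key decimal bytes [105, 46, 227, 93, 246, 208, 2, 51, 209] = 69 2e e3 5d f6 d0 02 33 d1 is 9 bytes > B = 5, so hash it first: H(key) = 04 a3, then zero-pad to 5 bytes: K' = 04 a3 00 00 00.
K' ⊕ ipad = 32 95 36 36 36.
Inner input = 32 95 36 36 36 ∥ 4a 4e.
Inner hash: sum = 50+149+54+54+54+74+78 = 513 → 02 01.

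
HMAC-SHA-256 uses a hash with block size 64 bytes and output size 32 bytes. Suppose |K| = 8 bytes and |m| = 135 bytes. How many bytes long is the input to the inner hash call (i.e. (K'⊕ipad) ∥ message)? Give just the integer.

199

Key is 8 ≤ 64 bytes, zero-padded: |K'| = 64.
Inner input = (K'⊕ipad) ∥ m → 64 + 135 = 199 bytes.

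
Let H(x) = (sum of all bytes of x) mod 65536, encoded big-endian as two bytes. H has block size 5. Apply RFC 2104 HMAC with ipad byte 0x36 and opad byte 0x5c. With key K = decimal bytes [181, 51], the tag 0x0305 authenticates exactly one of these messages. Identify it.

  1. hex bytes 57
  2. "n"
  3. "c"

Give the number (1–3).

2

Key decimal bytes [181, 51] = b5 33 is 2 bytes ≤ B = 5; zero-pad to 5 bytes: K' = b5 33 00 00 00.
K' ⊕ ipad = 83 05 36 36 36; K' ⊕ opad = e9 6f 5c 5c 5c.
m1: inner = H(83 05 36 36 36 57) = 01 81; tag = H(e9 6f 5c 5c 5c 01 81) = 02ee
m2: inner = H(83 05 36 36 36 6e) = 01 98; tag = H(e9 6f 5c 5c 5c 01 98) = 0305 ← matches
m3: inner = H(83 05 36 36 36 63) = 01 8d; tag = H(e9 6f 5c 5c 5c 01 8d) = 02fa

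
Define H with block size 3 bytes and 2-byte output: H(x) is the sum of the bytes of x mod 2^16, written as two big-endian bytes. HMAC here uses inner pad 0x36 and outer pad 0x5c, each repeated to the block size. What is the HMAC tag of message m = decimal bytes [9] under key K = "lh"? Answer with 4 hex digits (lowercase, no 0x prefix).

01b7

Key "lh" = 6c 68 is 2 bytes ≤ B = 3; zero-pad to 3 bytes: K' = 6c 68 00.
K' ⊕ ipad = 5a 5e 36.  K' ⊕ opad = 30 34 5c.
Inner input = (K'⊕ipad) ∥ m = 5a 5e 36 ∥ 09.
Inner hash: sum = 90+94+54+9 = 247 → 00 f7.
Outer input = (K'⊕opad) ∥ inner = 30 34 5c ∥ 00 f7.
Outer hash (tag): sum = 48+52+92+0+247 = 439 → 01 b7.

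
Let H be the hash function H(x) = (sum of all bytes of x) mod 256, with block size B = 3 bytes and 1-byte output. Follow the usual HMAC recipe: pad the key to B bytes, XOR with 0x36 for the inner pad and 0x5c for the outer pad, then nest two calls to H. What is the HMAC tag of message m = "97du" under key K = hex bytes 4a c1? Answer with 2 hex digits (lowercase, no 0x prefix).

01

Key hex bytes 4a c1 is 2 bytes ≤ B = 3; zero-pad to 3 bytes: K' = 4a c1 00.
K' ⊕ ipad = 7c f7 36.  K' ⊕ opad = 16 9d 5c.
Inner input = (K'⊕ipad) ∥ m = 7c f7 36 ∥ 39 37 64 75.
Inner hash: sum = 124+247+54+57+55+100+117 = 754; mod 256 = 242 → f2.
Outer input = (K'⊕opad) ∥ inner = 16 9d 5c ∥ f2.
Outer hash (tag): sum = 22+157+92+242 = 513; mod 256 = 1 → 01.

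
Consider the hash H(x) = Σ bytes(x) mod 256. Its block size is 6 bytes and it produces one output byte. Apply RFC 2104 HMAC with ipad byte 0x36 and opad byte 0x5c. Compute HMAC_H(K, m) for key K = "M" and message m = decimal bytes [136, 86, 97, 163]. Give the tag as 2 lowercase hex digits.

48

Key "M" = 4d is 1 byte ≤ B = 6; zero-pad to 6 bytes: K' = 4d 00 00 00 00 00.
K' ⊕ ipad = 7b 36 36 36 36 36.  K' ⊕ opad = 11 5c 5c 5c 5c 5c.
Inner input = (K'⊕ipad) ∥ m = 7b 36 36 36 36 36 ∥ 88 56 61 a3.
Inner hash: sum = 123+54+54+54+54+54+136+86+97+163 = 875; mod 256 = 107 → 6b.
Outer input = (K'⊕opad) ∥ inner = 11 5c 5c 5c 5c 5c ∥ 6b.
Outer hash (tag): sum = 17+92+92+92+92+92+107 = 584; mod 256 = 72 → 48.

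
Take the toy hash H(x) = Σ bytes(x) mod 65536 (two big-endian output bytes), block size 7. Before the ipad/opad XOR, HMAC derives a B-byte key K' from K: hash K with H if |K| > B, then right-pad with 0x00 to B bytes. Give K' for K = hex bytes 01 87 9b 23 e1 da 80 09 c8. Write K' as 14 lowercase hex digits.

04520000000000

|K| = 9 > B = 7, so first hash the key.
H(K): sum = 1+135+155+35+225+218+128+9+200 = 1106 → 04 52.
Zero-pad H(K) = 04 52 to 7 bytes: K' = 04 52 00 00 00 00 00.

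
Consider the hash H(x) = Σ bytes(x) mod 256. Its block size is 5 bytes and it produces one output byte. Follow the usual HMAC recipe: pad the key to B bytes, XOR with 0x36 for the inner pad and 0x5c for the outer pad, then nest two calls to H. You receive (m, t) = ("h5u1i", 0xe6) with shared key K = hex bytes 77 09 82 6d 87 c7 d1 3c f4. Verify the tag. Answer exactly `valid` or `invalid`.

invalid

Key hex bytes 77 09 82 6d 87 c7 d1 3c f4 is 9 bytes > B = 5, so hash it first: H(key) = be, then zero-pad to 5 bytes: K' = be 00 00 00 00.
K' ⊕ ipad = 88 36 36 36 36; K' ⊕ opad = e2 5c 5c 5c 5c.
Inner hash: sum = 136+54+54+54+54+104+53+117+49+105 = 780; mod 256 = 12 → 0c.
Outer hash (recomputed tag): sum = 226+92+92+92+92+12 = 606; mod 256 = 94 → 5e.
Recomputed tag = 5e; claimed = e6 → mismatch.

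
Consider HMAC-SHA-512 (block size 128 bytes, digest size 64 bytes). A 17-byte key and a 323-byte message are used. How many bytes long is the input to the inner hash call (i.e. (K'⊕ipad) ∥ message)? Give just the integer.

451

Key is 17 ≤ 128 bytes, zero-padded: |K'| = 128.
Inner input = (K'⊕ipad) ∥ m → 128 + 323 = 451 bytes.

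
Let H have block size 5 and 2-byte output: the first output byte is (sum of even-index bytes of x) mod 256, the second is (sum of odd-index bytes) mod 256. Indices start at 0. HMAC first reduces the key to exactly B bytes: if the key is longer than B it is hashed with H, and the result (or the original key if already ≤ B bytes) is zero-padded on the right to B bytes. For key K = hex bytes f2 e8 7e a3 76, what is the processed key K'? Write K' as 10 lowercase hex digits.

Key hex bytes f2 e8 7e a3 76 is exactly B = 5 bytes: K' = f2 e8 7e a3 76.

f2e87ea376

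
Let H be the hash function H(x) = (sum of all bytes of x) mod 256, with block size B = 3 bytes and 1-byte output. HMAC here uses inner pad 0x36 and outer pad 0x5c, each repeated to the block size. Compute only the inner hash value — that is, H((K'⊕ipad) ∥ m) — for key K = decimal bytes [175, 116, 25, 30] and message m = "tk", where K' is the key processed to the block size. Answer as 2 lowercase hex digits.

b7

Key decimal bytes [175, 116, 25, 30] = af 74 19 1e is 4 bytes > B = 3, so hash it first: H(key) = 5a, then zero-pad to 3 bytes: K' = 5a 00 00.
K' ⊕ ipad = 6c 36 36.
Inner input = 6c 36 36 ∥ 74 6b.
Inner hash: sum = 108+54+54+116+107 = 439; mod 256 = 183 → b7.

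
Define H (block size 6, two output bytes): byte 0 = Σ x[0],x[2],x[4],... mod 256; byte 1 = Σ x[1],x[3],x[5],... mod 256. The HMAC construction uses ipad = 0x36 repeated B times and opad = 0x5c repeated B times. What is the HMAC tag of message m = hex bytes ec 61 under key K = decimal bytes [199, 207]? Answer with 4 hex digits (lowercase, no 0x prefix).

Key decimal bytes [199, 207] = c7 cf is 2 bytes ≤ B = 6; zero-pad to 6 bytes: K' = c7 cf 00 00 00 00.
K' ⊕ ipad = f1 f9 36 36 36 36.  K' ⊕ opad = 9b 93 5c 5c 5c 5c.
Inner input = (K'⊕ipad) ∥ m = f1 f9 36 36 36 36 ∥ ec 61.
Inner hash: even-index sum = 585 mod 256 = 73; odd-index sum = 454 mod 256 = 198 → 49 c6.
Outer input = (K'⊕opad) ∥ inner = 9b 93 5c 5c 5c 5c ∥ 49 c6.
Outer hash (tag): even-index sum = 412 mod 256 = 156; odd-index sum = 529 mod 256 = 17 → 9c 11.

9c11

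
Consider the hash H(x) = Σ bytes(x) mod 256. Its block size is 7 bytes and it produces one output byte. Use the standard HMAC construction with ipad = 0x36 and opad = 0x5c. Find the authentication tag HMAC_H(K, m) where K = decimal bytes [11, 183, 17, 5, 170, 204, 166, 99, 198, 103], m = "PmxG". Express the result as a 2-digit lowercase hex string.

Key decimal bytes [11, 183, 17, 5, 170, 204, 166, 99, 198, 103] = 0b b7 11 05 aa cc a6 63 c6 67 is 10 bytes > B = 7, so hash it first: H(key) = 84, then zero-pad to 7 bytes: K' = 84 00 00 00 00 00 00.
K' ⊕ ipad = b2 36 36 36 36 36 36.  K' ⊕ opad = d8 5c 5c 5c 5c 5c 5c.
Inner input = (K'⊕ipad) ∥ m = b2 36 36 36 36 36 36 ∥ 50 6d 78 47.
Inner hash: sum = 178+54+54+54+54+54+54+80+109+120+71 = 882; mod 256 = 114 → 72.
Outer input = (K'⊕opad) ∥ inner = d8 5c 5c 5c 5c 5c 5c ∥ 72.
Outer hash (tag): sum = 216+92+92+92+92+92+92+114 = 882; mod 256 = 114 → 72.

72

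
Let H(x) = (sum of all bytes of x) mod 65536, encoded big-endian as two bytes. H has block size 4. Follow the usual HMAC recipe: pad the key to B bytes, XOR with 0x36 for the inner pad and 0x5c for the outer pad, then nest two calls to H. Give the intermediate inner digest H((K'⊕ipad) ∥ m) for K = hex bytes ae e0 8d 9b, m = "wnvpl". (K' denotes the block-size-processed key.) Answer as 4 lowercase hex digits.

Key hex bytes ae e0 8d 9b is exactly B = 4 bytes: K' = ae e0 8d 9b.
K' ⊕ ipad = 98 d6 bb ad.
Inner input = 98 d6 bb ad ∥ 77 6e 76 70 6c.
Inner hash: sum = 152+214+187+173+119+110+118+112+108 = 1293 → 05 0d.

050d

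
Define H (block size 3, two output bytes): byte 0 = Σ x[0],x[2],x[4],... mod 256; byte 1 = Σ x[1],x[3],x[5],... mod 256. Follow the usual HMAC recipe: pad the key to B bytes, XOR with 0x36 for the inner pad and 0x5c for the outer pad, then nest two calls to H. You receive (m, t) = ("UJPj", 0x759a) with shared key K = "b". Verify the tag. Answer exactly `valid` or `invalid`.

Key "b" = 62 is 1 byte ≤ B = 3; zero-pad to 3 bytes: K' = 62 00 00.
K' ⊕ ipad = 54 36 36; K' ⊕ opad = 3e 5c 5c.
Inner hash: even-index sum = 318 mod 256 = 62; odd-index sum = 219 mod 256 = 219 → 3e db.
Outer hash (recomputed tag): even-index sum = 373 mod 256 = 117; odd-index sum = 154 mod 256 = 154 → 75 9a.
Recomputed tag = 759a; claimed = 759a → match.

valid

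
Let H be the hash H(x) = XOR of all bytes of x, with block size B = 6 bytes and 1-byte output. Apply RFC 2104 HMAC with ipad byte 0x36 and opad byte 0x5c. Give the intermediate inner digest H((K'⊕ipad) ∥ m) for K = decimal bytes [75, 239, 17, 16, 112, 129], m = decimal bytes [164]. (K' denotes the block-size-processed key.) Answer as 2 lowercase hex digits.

Key decimal bytes [75, 239, 17, 16, 112, 129] = 4b ef 11 10 70 81 is exactly B = 6 bytes: K' = 4b ef 11 10 70 81.
K' ⊕ ipad = 7d d9 27 26 46 b7.
Inner input = 7d d9 27 26 46 b7 ∥ a4.
Inner hash: XOR 7d⊕d9⊕27⊕26⊕46⊕b7⊕a4 = f0.

f0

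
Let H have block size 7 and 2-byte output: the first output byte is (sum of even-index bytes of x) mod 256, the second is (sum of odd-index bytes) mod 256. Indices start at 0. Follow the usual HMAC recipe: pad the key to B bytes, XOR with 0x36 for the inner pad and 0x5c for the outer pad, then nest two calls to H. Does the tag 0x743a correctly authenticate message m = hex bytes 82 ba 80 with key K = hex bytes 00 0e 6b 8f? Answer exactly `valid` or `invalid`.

Key hex bytes 00 0e 6b 8f is 4 bytes ≤ B = 7; zero-pad to 7 bytes: K' = 00 0e 6b 8f 00 00 00.
K' ⊕ ipad = 36 38 5d b9 36 36 36; K' ⊕ opad = 5c 52 37 d3 5c 5c 5c.
Inner hash: even-index sum = 441 mod 256 = 185; odd-index sum = 553 mod 256 = 41 → b9 29.
Outer hash (recomputed tag): even-index sum = 372 mod 256 = 116; odd-index sum = 570 mod 256 = 58 → 74 3a.
Recomputed tag = 743a; claimed = 743a → match.

valid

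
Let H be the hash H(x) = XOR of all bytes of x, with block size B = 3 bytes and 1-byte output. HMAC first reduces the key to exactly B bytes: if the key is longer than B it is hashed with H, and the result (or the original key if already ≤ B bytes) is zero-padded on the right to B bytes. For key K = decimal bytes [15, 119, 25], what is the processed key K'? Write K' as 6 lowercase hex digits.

Key decimal bytes [15, 119, 25] = 0f 77 19 is exactly B = 3 bytes: K' = 0f 77 19.

0f7719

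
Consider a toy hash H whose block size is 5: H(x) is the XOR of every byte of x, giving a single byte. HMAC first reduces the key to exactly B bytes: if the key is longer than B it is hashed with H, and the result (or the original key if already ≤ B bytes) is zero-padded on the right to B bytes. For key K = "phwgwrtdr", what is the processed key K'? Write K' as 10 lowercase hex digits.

|K| = 9 > B = 5, so first hash the key.
H(K): XOR 70⊕68⊕77⊕67⊕77⊕72⊕74⊕64⊕72 = 6f.
Zero-pad H(K) = 6f to 5 bytes: K' = 6f 00 00 00 00.

6f00000000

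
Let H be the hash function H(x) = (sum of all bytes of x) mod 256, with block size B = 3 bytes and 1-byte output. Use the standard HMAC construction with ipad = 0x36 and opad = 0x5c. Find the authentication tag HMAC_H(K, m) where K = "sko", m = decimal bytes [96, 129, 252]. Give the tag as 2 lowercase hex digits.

Key "sko" = 73 6b 6f is exactly B = 3 bytes: K' = 73 6b 6f.
K' ⊕ ipad = 45 5d 59.  K' ⊕ opad = 2f 37 33.
Inner input = (K'⊕ipad) ∥ m = 45 5d 59 ∥ 60 81 fc.
Inner hash: sum = 69+93+89+96+129+252 = 728; mod 256 = 216 → d8.
Outer input = (K'⊕opad) ∥ inner = 2f 37 33 ∥ d8.
Outer hash (tag): sum = 47+55+51+216 = 369; mod 256 = 113 → 71.

71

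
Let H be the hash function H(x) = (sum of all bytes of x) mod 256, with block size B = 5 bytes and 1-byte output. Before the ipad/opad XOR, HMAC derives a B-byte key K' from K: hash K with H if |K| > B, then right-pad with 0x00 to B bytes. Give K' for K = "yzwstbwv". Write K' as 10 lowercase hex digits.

|K| = 8 > B = 5, so first hash the key.
H(K): sum = 121+122+119+115+116+98+119+118 = 928; mod 256 = 160 → a0.
Zero-pad H(K) = a0 to 5 bytes: K' = a0 00 00 00 00.

a000000000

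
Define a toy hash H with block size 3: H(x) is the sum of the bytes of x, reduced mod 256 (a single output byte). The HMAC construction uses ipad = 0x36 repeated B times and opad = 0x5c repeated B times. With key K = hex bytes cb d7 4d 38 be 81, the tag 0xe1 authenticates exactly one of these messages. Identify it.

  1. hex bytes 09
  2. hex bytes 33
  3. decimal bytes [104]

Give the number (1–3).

2

Key hex bytes cb d7 4d 38 be 81 is 6 bytes > B = 3, so hash it first: H(key) = 66, then zero-pad to 3 bytes: K' = 66 00 00.
K' ⊕ ipad = 50 36 36; K' ⊕ opad = 3a 5c 5c.
m1: inner = H(50 36 36 09) = c5; tag = H(3a 5c 5c c5) = b7
m2: inner = H(50 36 36 33) = ef; tag = H(3a 5c 5c ef) = e1 ← matches
m3: inner = H(50 36 36 68) = 24; tag = H(3a 5c 5c 24) = 16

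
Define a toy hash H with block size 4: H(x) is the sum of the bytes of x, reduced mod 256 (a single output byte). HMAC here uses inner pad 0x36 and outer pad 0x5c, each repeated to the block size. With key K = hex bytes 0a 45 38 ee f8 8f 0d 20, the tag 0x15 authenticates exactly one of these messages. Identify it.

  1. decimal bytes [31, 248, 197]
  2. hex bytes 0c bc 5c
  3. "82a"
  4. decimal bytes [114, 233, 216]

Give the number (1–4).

3

Key hex bytes 0a 45 38 ee f8 8f 0d 20 is 8 bytes > B = 4, so hash it first: H(key) = 29, then zero-pad to 4 bytes: K' = 29 00 00 00.
K' ⊕ ipad = 1f 36 36 36; K' ⊕ opad = 75 5c 5c 5c.
m1: inner = H(1f 36 36 36 1f f8 c5) = 9d; tag = H(75 5c 5c 5c 9d) = 26
m2: inner = H(1f 36 36 36 0c bc 5c) = e5; tag = H(75 5c 5c 5c e5) = 6e
m3: inner = H(1f 36 36 36 38 32 61) = 8c; tag = H(75 5c 5c 5c 8c) = 15 ← matches
m4: inner = H(1f 36 36 36 72 e9 d8) = f4; tag = H(75 5c 5c 5c f4) = 7d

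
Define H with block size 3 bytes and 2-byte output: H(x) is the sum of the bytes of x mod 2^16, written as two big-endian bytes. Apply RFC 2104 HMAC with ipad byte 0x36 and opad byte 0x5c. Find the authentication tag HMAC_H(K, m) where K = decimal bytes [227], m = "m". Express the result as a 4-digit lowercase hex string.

Key decimal bytes [227] = e3 is 1 byte ≤ B = 3; zero-pad to 3 bytes: K' = e3 00 00.
K' ⊕ ipad = d5 36 36.  K' ⊕ opad = bf 5c 5c.
Inner input = (K'⊕ipad) ∥ m = d5 36 36 ∥ 6d.
Inner hash: sum = 213+54+54+109 = 430 → 01 ae.
Outer input = (K'⊕opad) ∥ inner = bf 5c 5c ∥ 01 ae.
Outer hash (tag): sum = 191+92+92+1+174 = 550 → 02 26.

0226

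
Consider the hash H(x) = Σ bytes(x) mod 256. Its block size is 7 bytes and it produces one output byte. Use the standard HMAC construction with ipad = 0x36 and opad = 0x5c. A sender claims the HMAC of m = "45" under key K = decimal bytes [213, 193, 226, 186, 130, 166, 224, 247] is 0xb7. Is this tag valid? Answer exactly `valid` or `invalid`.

Key decimal bytes [213, 193, 226, 186, 130, 166, 224, 247] = d5 c1 e2 ba 82 a6 e0 f7 is 8 bytes > B = 7, so hash it first: H(key) = 31, then zero-pad to 7 bytes: K' = 31 00 00 00 00 00 00.
K' ⊕ ipad = 07 36 36 36 36 36 36; K' ⊕ opad = 6d 5c 5c 5c 5c 5c 5c.
Inner hash: sum = 7+54+54+54+54+54+54+52+53 = 436; mod 256 = 180 → b4.
Outer hash (recomputed tag): sum = 109+92+92+92+92+92+92+180 = 841; mod 256 = 73 → 49.
Recomputed tag = 49; claimed = b7 → mismatch.

invalid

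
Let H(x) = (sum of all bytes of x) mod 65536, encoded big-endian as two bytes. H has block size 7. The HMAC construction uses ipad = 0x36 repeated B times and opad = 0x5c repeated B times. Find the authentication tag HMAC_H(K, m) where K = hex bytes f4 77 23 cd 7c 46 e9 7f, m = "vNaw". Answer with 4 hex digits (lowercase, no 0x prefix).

038f

Key hex bytes f4 77 23 cd 7c 46 e9 7f is 8 bytes > B = 7, so hash it first: H(key) = 04 85, then zero-pad to 7 bytes: K' = 04 85 00 00 00 00 00.
K' ⊕ ipad = 32 b3 36 36 36 36 36.  K' ⊕ opad = 58 d9 5c 5c 5c 5c 5c.
Inner input = (K'⊕ipad) ∥ m = 32 b3 36 36 36 36 36 ∥ 76 4e 61 77.
Inner hash: sum = 50+179+54+54+54+54+54+118+78+97+119 = 911 → 03 8f.
Outer input = (K'⊕opad) ∥ inner = 58 d9 5c 5c 5c 5c 5c ∥ 03 8f.
Outer hash (tag): sum = 88+217+92+92+92+92+92+3+143 = 911 → 03 8f.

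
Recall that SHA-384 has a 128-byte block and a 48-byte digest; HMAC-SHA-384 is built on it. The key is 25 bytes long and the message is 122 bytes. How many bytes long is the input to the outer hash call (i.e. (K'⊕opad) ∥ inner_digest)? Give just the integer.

176

Key is 25 ≤ 128 bytes, zero-padded: |K'| = 128.
Outer input = (K'⊕opad) ∥ H(inner) → 128 + 48 = 176 bytes.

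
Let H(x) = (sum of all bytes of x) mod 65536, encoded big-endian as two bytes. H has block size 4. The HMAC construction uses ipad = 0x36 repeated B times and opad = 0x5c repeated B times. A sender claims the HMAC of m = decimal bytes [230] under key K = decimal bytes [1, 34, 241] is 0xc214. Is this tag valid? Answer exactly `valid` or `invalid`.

invalid

Key decimal bytes [1, 34, 241] = 01 22 f1 is 3 bytes ≤ B = 4; zero-pad to 4 bytes: K' = 01 22 f1 00.
K' ⊕ ipad = 37 14 c7 36; K' ⊕ opad = 5d 7e ad 5c.
Inner hash: sum = 55+20+199+54+230 = 558 → 02 2e.
Outer hash (recomputed tag): sum = 93+126+173+92+2+46 = 532 → 02 14.
Recomputed tag = 0214; claimed = c214 → mismatch.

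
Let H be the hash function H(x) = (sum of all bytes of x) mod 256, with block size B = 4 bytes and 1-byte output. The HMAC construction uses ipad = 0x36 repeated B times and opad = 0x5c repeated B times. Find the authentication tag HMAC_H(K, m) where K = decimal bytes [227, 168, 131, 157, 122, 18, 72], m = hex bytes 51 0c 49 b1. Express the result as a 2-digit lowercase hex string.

79

Key decimal bytes [227, 168, 131, 157, 122, 18, 72] = e3 a8 83 9d 7a 12 48 is 7 bytes > B = 4, so hash it first: H(key) = 7f, then zero-pad to 4 bytes: K' = 7f 00 00 00.
K' ⊕ ipad = 49 36 36 36.  K' ⊕ opad = 23 5c 5c 5c.
Inner input = (K'⊕ipad) ∥ m = 49 36 36 36 ∥ 51 0c 49 b1.
Inner hash: sum = 73+54+54+54+81+12+73+177 = 578; mod 256 = 66 → 42.
Outer input = (K'⊕opad) ∥ inner = 23 5c 5c 5c ∥ 42.
Outer hash (tag): sum = 35+92+92+92+66 = 377; mod 256 = 121 → 79.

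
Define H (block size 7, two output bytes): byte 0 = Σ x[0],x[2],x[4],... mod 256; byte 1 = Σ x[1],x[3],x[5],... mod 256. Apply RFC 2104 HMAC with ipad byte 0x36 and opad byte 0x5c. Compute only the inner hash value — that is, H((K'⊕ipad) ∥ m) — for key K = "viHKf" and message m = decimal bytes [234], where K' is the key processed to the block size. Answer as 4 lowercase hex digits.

44fc

Key "viHKf" = 76 69 48 4b 66 is 5 bytes ≤ B = 7; zero-pad to 7 bytes: K' = 76 69 48 4b 66 00 00.
K' ⊕ ipad = 40 5f 7e 7d 50 36 36.
Inner input = 40 5f 7e 7d 50 36 36 ∥ ea.
Inner hash: even-index sum = 324 mod 256 = 68; odd-index sum = 508 mod 256 = 252 → 44 fc.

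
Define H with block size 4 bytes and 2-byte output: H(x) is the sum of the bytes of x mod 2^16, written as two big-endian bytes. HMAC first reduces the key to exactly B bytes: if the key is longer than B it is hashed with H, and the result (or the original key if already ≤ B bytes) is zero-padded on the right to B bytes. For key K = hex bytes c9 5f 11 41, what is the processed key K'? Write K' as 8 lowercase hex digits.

c95f1141

Key hex bytes c9 5f 11 41 is exactly B = 4 bytes: K' = c9 5f 11 41.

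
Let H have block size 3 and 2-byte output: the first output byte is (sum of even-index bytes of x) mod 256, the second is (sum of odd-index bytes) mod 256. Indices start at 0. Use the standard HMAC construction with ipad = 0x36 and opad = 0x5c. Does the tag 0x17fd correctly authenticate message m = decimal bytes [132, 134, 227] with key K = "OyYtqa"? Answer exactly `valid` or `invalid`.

Key "OyYtqa" = 4f 79 59 74 71 61 is 6 bytes > B = 3, so hash it first: H(key) = 19 4e, then zero-pad to 3 bytes: K' = 19 4e 00.
K' ⊕ ipad = 2f 78 36; K' ⊕ opad = 45 12 5c.
Inner hash: even-index sum = 235 mod 256 = 235; odd-index sum = 479 mod 256 = 223 → eb df.
Outer hash (recomputed tag): even-index sum = 384 mod 256 = 128; odd-index sum = 253 mod 256 = 253 → 80 fd.
Recomputed tag = 80fd; claimed = 17fd → mismatch.

invalid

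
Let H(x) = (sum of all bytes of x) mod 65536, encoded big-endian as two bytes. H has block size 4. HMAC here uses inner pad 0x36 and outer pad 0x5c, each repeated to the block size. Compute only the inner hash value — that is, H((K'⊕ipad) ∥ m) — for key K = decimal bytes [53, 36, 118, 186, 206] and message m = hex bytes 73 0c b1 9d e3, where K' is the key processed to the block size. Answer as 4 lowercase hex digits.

03b1

Key decimal bytes [53, 36, 118, 186, 206] = 35 24 76 ba ce is 5 bytes > B = 4, so hash it first: H(key) = 02 57, then zero-pad to 4 bytes: K' = 02 57 00 00.
K' ⊕ ipad = 34 61 36 36.
Inner input = 34 61 36 36 ∥ 73 0c b1 9d e3.
Inner hash: sum = 52+97+54+54+115+12+177+157+227 = 945 → 03 b1.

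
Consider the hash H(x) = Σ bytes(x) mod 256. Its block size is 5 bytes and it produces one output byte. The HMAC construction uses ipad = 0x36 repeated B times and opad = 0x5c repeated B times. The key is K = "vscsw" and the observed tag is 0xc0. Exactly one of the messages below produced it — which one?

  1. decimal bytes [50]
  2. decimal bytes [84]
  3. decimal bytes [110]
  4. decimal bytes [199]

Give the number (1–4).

Key "vscsw" = 76 73 63 73 77 is exactly B = 5 bytes: K' = 76 73 63 73 77.
K' ⊕ ipad = 40 45 55 45 41; K' ⊕ opad = 2a 2f 3f 2f 2b.
m1: inner = H(40 45 55 45 41 32) = 92; tag = H(2a 2f 3f 2f 2b 92) = 84
m2: inner = H(40 45 55 45 41 54) = b4; tag = H(2a 2f 3f 2f 2b b4) = a6
m3: inner = H(40 45 55 45 41 6e) = ce; tag = H(2a 2f 3f 2f 2b ce) = c0 ← matches
m4: inner = H(40 45 55 45 41 c7) = 27; tag = H(2a 2f 3f 2f 2b 27) = 19

3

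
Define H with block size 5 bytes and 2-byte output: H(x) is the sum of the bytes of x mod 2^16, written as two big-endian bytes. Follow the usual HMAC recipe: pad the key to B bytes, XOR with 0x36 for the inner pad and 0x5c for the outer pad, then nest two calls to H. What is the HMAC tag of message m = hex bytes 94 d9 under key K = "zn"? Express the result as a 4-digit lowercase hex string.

0221

Key "zn" = 7a 6e is 2 bytes ≤ B = 5; zero-pad to 5 bytes: K' = 7a 6e 00 00 00.
K' ⊕ ipad = 4c 58 36 36 36.  K' ⊕ opad = 26 32 5c 5c 5c.
Inner input = (K'⊕ipad) ∥ m = 4c 58 36 36 36 ∥ 94 d9.
Inner hash: sum = 76+88+54+54+54+148+217 = 691 → 02 b3.
Outer input = (K'⊕opad) ∥ inner = 26 32 5c 5c 5c ∥ 02 b3.
Outer hash (tag): sum = 38+50+92+92+92+2+179 = 545 → 02 21.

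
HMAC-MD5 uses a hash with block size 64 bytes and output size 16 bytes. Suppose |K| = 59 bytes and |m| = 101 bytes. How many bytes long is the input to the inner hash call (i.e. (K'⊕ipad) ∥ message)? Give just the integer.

Key is 59 ≤ 64 bytes, zero-padded: |K'| = 64.
Inner input = (K'⊕ipad) ∥ m → 64 + 101 = 165 bytes.

165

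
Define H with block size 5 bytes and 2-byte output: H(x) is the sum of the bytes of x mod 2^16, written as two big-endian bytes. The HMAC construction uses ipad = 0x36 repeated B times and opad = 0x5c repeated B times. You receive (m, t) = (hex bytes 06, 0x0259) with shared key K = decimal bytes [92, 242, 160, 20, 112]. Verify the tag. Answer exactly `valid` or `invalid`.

Key decimal bytes [92, 242, 160, 20, 112] = 5c f2 a0 14 70 is exactly B = 5 bytes: K' = 5c f2 a0 14 70.
K' ⊕ ipad = 6a c4 96 22 46; K' ⊕ opad = 00 ae fc 48 2c.
Inner hash: sum = 106+196+150+34+70+6 = 562 → 02 32.
Outer hash (recomputed tag): sum = 0+174+252+72+44+2+50 = 594 → 02 52.
Recomputed tag = 0252; claimed = 0259 → mismatch.

invalid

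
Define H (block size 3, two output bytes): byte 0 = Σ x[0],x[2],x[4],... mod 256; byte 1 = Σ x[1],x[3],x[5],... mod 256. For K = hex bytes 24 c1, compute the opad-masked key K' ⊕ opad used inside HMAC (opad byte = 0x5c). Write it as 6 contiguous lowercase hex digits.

Key hex bytes 24 c1 is 2 bytes ≤ B = 3; zero-pad to 3 bytes: K' = 24 c1 00.
XOR each byte with 0x5c: 24⊕5c=78, c1⊕5c=9d, 00⊕5c=5c.

789d5c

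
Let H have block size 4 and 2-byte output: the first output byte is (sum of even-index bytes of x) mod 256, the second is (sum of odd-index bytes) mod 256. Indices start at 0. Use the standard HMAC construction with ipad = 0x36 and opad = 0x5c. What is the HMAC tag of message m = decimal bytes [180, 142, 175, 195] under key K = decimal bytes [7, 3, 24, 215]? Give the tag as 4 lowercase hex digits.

Key decimal bytes [7, 3, 24, 215] = 07 03 18 d7 is exactly B = 4 bytes: K' = 07 03 18 d7.
K' ⊕ ipad = 31 35 2e e1.  K' ⊕ opad = 5b 5f 44 8b.
Inner input = (K'⊕ipad) ∥ m = 31 35 2e e1 ∥ b4 8e af c3.
Inner hash: even-index sum = 450 mod 256 = 194; odd-index sum = 615 mod 256 = 103 → c2 67.
Outer input = (K'⊕opad) ∥ inner = 5b 5f 44 8b ∥ c2 67.
Outer hash (tag): even-index sum = 353 mod 256 = 97; odd-index sum = 337 mod 256 = 81 → 61 51.

6151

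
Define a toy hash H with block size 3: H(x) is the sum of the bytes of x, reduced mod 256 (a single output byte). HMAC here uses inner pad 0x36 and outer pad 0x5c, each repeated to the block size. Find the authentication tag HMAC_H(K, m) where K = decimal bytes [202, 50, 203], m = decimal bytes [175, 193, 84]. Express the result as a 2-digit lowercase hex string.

Key decimal bytes [202, 50, 203] = ca 32 cb is exactly B = 3 bytes: K' = ca 32 cb.
K' ⊕ ipad = fc 04 fd.  K' ⊕ opad = 96 6e 97.
Inner input = (K'⊕ipad) ∥ m = fc 04 fd ∥ af c1 54.
Inner hash: sum = 252+4+253+175+193+84 = 961; mod 256 = 193 → c1.
Outer input = (K'⊕opad) ∥ inner = 96 6e 97 ∥ c1.
Outer hash (tag): sum = 150+110+151+193 = 604; mod 256 = 92 → 5c.

5c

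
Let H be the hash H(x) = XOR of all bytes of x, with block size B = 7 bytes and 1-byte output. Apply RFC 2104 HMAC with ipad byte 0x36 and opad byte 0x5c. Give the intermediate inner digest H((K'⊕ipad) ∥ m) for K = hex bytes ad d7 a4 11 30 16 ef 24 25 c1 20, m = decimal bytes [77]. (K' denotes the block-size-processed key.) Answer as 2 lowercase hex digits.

Key hex bytes ad d7 a4 11 30 16 ef 24 25 c1 20 is 11 bytes > B = 7, so hash it first: H(key) = e6, then zero-pad to 7 bytes: K' = e6 00 00 00 00 00 00.
K' ⊕ ipad = d0 36 36 36 36 36 36.
Inner input = d0 36 36 36 36 36 36 ∥ 4d.
Inner hash: XOR d0⊕36⊕36⊕36⊕36⊕36⊕36⊕4d = 9d.

9d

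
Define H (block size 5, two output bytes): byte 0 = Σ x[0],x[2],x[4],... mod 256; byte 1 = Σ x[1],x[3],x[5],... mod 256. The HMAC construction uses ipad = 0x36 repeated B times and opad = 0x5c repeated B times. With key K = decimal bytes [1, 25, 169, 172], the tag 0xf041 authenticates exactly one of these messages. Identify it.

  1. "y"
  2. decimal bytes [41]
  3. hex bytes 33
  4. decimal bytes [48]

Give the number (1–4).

Key decimal bytes [1, 25, 169, 172] = 01 19 a9 ac is 4 bytes ≤ B = 5; zero-pad to 5 bytes: K' = 01 19 a9 ac 00.
K' ⊕ ipad = 37 2f 9f 9a 36; K' ⊕ opad = 5d 45 f5 f0 5c.
m1: inner = H(37 2f 9f 9a 36 79) = 0c 42; tag = H(5d 45 f5 f0 5c 0c 42) = f041 ← matches
m2: inner = H(37 2f 9f 9a 36 29) = 0c f2; tag = H(5d 45 f5 f0 5c 0c f2) = a041
m3: inner = H(37 2f 9f 9a 36 33) = 0c fc; tag = H(5d 45 f5 f0 5c 0c fc) = aa41
m4: inner = H(37 2f 9f 9a 36 30) = 0c f9; tag = H(5d 45 f5 f0 5c 0c f9) = a741

1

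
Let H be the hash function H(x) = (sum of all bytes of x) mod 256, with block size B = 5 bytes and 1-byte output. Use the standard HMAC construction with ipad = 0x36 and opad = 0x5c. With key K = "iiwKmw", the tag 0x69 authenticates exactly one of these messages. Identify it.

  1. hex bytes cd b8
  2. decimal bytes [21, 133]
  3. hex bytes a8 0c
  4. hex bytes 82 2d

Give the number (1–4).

Key "iiwKmw" = 69 69 77 4b 6d 77 is 6 bytes > B = 5, so hash it first: H(key) = 78, then zero-pad to 5 bytes: K' = 78 00 00 00 00.
K' ⊕ ipad = 4e 36 36 36 36; K' ⊕ opad = 24 5c 5c 5c 5c.
m1: inner = H(4e 36 36 36 36 cd b8) = ab; tag = H(24 5c 5c 5c 5c ab) = 3f
m2: inner = H(4e 36 36 36 36 15 85) = c0; tag = H(24 5c 5c 5c 5c c0) = 54
m3: inner = H(4e 36 36 36 36 a8 0c) = da; tag = H(24 5c 5c 5c 5c da) = 6e
m4: inner = H(4e 36 36 36 36 82 2d) = d5; tag = H(24 5c 5c 5c 5c d5) = 69 ← matches

4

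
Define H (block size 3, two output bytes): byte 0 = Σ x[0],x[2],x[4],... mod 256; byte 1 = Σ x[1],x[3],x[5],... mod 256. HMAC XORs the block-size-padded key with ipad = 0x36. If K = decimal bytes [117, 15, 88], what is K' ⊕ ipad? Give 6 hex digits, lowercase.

43396e

Key decimal bytes [117, 15, 88] = 75 0f 58 is exactly B = 3 bytes: K' = 75 0f 58.
XOR each byte with 0x36: 75⊕36=43, 0f⊕36=39, 58⊕36=6e.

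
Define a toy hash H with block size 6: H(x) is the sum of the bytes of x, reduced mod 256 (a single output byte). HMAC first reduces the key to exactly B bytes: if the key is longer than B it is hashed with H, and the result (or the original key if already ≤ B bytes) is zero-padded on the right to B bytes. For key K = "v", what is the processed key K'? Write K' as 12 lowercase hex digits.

Key "v" = 76 is 1 byte ≤ B = 6; zero-pad to 6 bytes: K' = 76 00 00 00 00 00.

760000000000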